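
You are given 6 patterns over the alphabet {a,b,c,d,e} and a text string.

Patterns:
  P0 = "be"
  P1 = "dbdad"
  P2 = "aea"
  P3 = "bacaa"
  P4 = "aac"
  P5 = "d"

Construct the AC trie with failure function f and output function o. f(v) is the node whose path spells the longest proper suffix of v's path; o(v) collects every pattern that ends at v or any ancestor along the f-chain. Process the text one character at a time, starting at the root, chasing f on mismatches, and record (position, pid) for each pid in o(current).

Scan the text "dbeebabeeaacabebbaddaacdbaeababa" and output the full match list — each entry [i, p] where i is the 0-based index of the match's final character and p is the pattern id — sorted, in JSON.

Build:
Trie (insert patterns):
  0='ε' goto a→8 b→1 d→3
  1='b' goto a→11 e→2
  2='be' goto ·  ←P0
  3='d' goto b→4  ←P5
  4='db' goto d→5
  5='dbd' goto a→6
  6='dbda' goto d→7
  7='dbdad' goto ·  ←P1
  8='a' goto a→15 e→9
  9='ae' goto a→10
  10='aea' goto ·  ←P2
  11='ba' goto c→12
  12='bac' goto a→13
  13='baca' goto a→14
  14='bacaa' goto ·  ←P3
  15='aa' goto c→16
  16='aac' goto ·  ←P4

BFS fail/out derivation:
  n1('b'): parent n0 fail=0; on 'b' 0 → fail=0;  out ∅∪∅=∅
  n3('d'): parent n0 fail=0; on 'd' 0 → fail=0;  out {5}∪∅={5}
  n8('a'): parent n0 fail=0; on 'a' 0 → fail=0;  out ∅∪∅=∅
  n2('be'): parent n1 fail=0; on 'e' 0 → fail=0;  out {0}∪∅={0}
  n4('db'): parent n3 fail=0; on 'b' 0 → fail=1;  out ∅∪∅=∅
  n9('ae'): parent n8 fail=0; on 'e' 0 → fail=0;  out ∅∪∅=∅
  n11('ba'): parent n1 fail=0; on 'a' 0 → fail=8;  out ∅∪∅=∅
  n15('aa'): parent n8 fail=0; on 'a' 0 → fail=8;  out ∅∪∅=∅
  n5('dbd'): parent n4 fail=1; on 'd' 1→0 → fail=3;  out ∅∪{5}={5}
  n10('aea'): parent n9 fail=0; on 'a' 0 → fail=8;  out {2}∪∅={2}
  n12('bac'): parent n11 fail=8; on 'c' 8→0 → fail=0;  out ∅∪∅=∅
  n16('aac'): parent n15 fail=8; on 'c' 8→0 → fail=0;  out {4}∪∅={4}
  n6('dbda'): parent n5 fail=3; on 'a' 3→0 → fail=8;  out ∅∪∅=∅
  n13('baca'): parent n12 fail=0; on 'a' 0 → fail=8;  out ∅∪∅=∅
  n7('dbdad'): parent n6 fail=8; on 'd' 8→0 → fail=3;  out {1}∪{5}={1,5}
  n14('bacaa'): parent n13 fail=8; on 'a' 8 → fail=15;  out {3}∪∅={3}

Scan:
pos 0 'd': at 3  ** P5@[0:0]
pos 1 'b': at 4
pos 2 'e': at 2 (via fail)  ** P0@[1:2]
pos 3 'e': at 0 (via fail)
pos 4 'b': at 1
pos 5 'a': at 11
pos 6 'b': at 1 (via fail)
pos 7 'e': at 2  ** P0@[6:7]
pos 8 'e': at 0 (via fail)
pos 9 'a': at 8
pos 10 'a': at 15
pos 11 'c': at 16  ** P4@[9:11]
pos 12 'a': at 8 (via fail)
pos 13 'b': at 1 (via fail)
pos 14 'e': at 2  ** P0@[13:14]
pos 15 'b': at 1 (via fail)
pos 16 'b': at 1 (via fail)
pos 17 'a': at 11
pos 18 'd': at 3 (via fail)  ** P5@[18:18]
pos 19 'd': at 3 (via fail)  ** P5@[19:19]
pos 20 'a': at 8 (via fail)
pos 21 'a': at 15
pos 22 'c': at 16  ** P4@[20:22]
pos 23 'd': at 3 (via fail)  ** P5@[23:23]
pos 24 'b': at 4
pos 25 'a': at 11 (via fail)
pos 26 'e': at 9 (via fail)
pos 27 'a': at 10  ** P2@[25:27]
pos 28 'b': at 1 (via fail)
pos 29 'a': at 11
pos 30 'b': at 1 (via fail)
pos 31 'a': at 11

Result: [[0,5],[2,0],[7,0],[11,4],[14,0],[18,5],[19,5],[22,4],[23,5],[27,2]]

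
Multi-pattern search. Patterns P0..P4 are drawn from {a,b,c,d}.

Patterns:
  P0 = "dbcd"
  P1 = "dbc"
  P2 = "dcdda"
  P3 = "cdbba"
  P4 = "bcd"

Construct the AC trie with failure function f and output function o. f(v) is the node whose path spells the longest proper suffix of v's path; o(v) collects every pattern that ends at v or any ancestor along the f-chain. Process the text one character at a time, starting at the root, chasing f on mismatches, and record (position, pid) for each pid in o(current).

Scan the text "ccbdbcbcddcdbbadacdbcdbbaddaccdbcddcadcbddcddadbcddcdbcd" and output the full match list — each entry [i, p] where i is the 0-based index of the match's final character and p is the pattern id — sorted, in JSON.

Construct AC machine:
Trie nodes:
  n0 'ε': b→14 c→9 d→1
  n1 'd': b→2 c→5
  n2 'db': c→3
  n3 'dbc': d→4  [P1 ends]
  n4 'dbcd': ·  [P0 ends]
  n5 'dc': d→6
  n6 'dcd': d→7
  n7 'dcdd': a→8
  n8 'dcdda': ·  [P2 ends]
  n9 'c': d→10
  n10 'cd': b→11
  n11 'cdb': b→12
  n12 'cdbb': a→13
  n13 'cdbba': ·  [P3 ends]
  n14 'b': c→15
  n15 'bc': d→16
  n16 'bcd': ·  [P4 ends]

BFS fail/out derivation:
  fail(1) 'd': from fail(0)=0 chase 'd': 0 ⇒ 0;  out=∅∪out(0)=∅
  fail(9) 'c': from fail(0)=0 chase 'c': 0 ⇒ 0;  out=∅∪out(0)=∅
  fail(14) 'b': from fail(0)=0 chase 'b': 0 ⇒ 0;  out=∅∪out(0)=∅
  fail(2) 'db': from fail(1)=0 chase 'b': 0 ⇒ 14;  out=∅∪out(14)=∅
  fail(5) 'dc': from fail(1)=0 chase 'c': 0 ⇒ 9;  out=∅∪out(9)=∅
  fail(10) 'cd': from fail(9)=0 chase 'd': 0 ⇒ 1;  out=∅∪out(1)=∅
  fail(15) 'bc': from fail(14)=0 chase 'c': 0 ⇒ 9;  out=∅∪out(9)=∅
  fail(3) 'dbc': from fail(2)=14 chase 'c': 14 ⇒ 15;  out={1}∪out(15)={1}
  fail(6) 'dcd': from fail(5)=9 chase 'd': 9 ⇒ 10;  out=∅∪out(10)=∅
  fail(11) 'cdb': from fail(10)=1 chase 'b': 1 ⇒ 2;  out=∅∪out(2)=∅
  fail(16) 'bcd': from fail(15)=9 chase 'd': 9 ⇒ 10;  out={4}∪out(10)={4}
  fail(4) 'dbcd': from fail(3)=15 chase 'd': 15 ⇒ 16;  out={0}∪out(16)={0,4}
  fail(7) 'dcdd': from fail(6)=10 chase 'd': 10→1→0 ⇒ 1;  out=∅∪out(1)=∅
  fail(12) 'cdbb': from fail(11)=2 chase 'b': 2→14→0 ⇒ 14;  out=∅∪out(14)=∅
  fail(8) 'dcdda': from fail(7)=1 chase 'a': 1→0 ⇒ 0;  out={2}∪out(0)={2}
  fail(13) 'cdbba': from fail(12)=14 chase 'a': 14→0 ⇒ 0;  out={3}∪out(0)={3}

Text stream:
pos 0 'c': at 9
pos 1 'c': at 9 (via fail)
pos 2 'b': at 14 (via fail)
pos 3 'd': at 1 (via fail)
pos 4 'b': at 2
pos 5 'c': at 3  emit P1@[3:5]
pos 6 'b': at 14 (via fail)
pos 7 'c': at 15
pos 8 'd': at 16  emit P4@[6:8]
pos 9 'd': at 1 (via fail)
pos 10 'c': at 5
pos 11 'd': at 6
pos 12 'b': at 11 (via fail)
pos 13 'b': at 12
pos 14 'a': at 13  emit P3@[10:14]
pos 15 'd': at 1 (via fail)
pos 16 'a': at 0 (via fail)
pos 17 'c': at 9
pos 18 'd': at 10
pos 19 'b': at 11
pos 20 'c': at 3 (via fail)  emit P1@[18:20]
pos 21 'd': at 4  emit P0@[18:21],P4@[19:21]
pos 22 'b': at 11 (via fail)
pos 23 'b': at 12
pos 24 'a': at 13  emit P3@[20:24]
pos 25 'd': at 1 (via fail)
pos 26 'd': at 1 (via fail)
pos 27 'a': at 0 (via fail)
pos 28 'c': at 9
pos 29 'c': at 9 (via fail)
pos 30 'd': at 10
pos 31 'b': at 11
pos 32 'c': at 3 (via fail)  emit P1@[30:32]
pos 33 'd': at 4  emit P0@[30:33],P4@[31:33]
pos 34 'd': at 1 (via fail)
pos 35 'c': at 5
pos 36 'a': at 0 (via fail)
pos 37 'd': at 1
pos 38 'c': at 5
pos 39 'b': at 14 (via fail)
pos 40 'd': at 1 (via fail)
pos 41 'd': at 1 (via fail)
pos 42 'c': at 5
pos 43 'd': at 6
pos 44 'd': at 7
pos 45 'a': at 8  emit P2@[41:45]
pos 46 'd': at 1 (via fail)
pos 47 'b': at 2
pos 48 'c': at 3  emit P1@[46:48]
pos 49 'd': at 4  emit P0@[46:49],P4@[47:49]
pos 50 'd': at 1 (via fail)
pos 51 'c': at 5
pos 52 'd': at 6
pos 53 'b': at 11 (via fail)
pos 54 'c': at 3 (via fail)  emit P1@[52:54]
pos 55 'd': at 4  emit P0@[52:55],P4@[53:55]

Result: [[5,1],[8,4],[14,3],[20,1],[21,0],[21,4],[24,3],[32,1],[33,0],[33,4],[45,2],[48,1],[49,0],[49,4],[54,1],[55,0],[55,4]]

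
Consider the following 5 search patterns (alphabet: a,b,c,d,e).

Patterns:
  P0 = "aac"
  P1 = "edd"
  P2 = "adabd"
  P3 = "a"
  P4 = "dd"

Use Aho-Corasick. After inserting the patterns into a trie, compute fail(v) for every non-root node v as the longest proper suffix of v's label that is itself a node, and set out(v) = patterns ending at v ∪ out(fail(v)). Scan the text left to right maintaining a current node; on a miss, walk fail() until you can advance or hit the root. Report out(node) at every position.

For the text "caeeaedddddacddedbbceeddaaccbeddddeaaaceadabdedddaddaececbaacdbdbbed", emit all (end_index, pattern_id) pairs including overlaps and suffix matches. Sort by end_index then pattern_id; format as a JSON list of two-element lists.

Build automaton:
Trie nodes:
  n0 'ε': a→1 d→11 e→4
  n1 'a': a→2 d→7  ←P3
  n2 'aa': c→3
  n3 'aac': ·  ←P0
  n4 'e': d→5
  n5 'ed': d→6
  n6 'edd': ·  ←P1
  n7 'ad': a→8
  n8 'ada': b→9
  n9 'adab': d→10
  n10 'adabd': ·  ←P2
  n11 'd': d→12
  n12 'dd': ·  ←P4

Failure links (BFS by depth):
  fail(1) 'a': from fail(0)=0 chase 'a': 0 ⇒ 0;  out={3}∪out(0)={3}
  fail(4) 'e': from fail(0)=0 chase 'e': 0 ⇒ 0;  out=∅∪out(0)=∅
  fail(11) 'd': from fail(0)=0 chase 'd': 0 ⇒ 0;  out=∅∪out(0)=∅
  fail(2) 'aa': from fail(1)=0 chase 'a': 0 ⇒ 1;  out=∅∪out(1)={3}
  fail(5) 'ed': from fail(4)=0 chase 'd': 0 ⇒ 11;  out=∅∪out(11)=∅
  fail(7) 'ad': from fail(1)=0 chase 'd': 0 ⇒ 11;  out=∅∪out(11)=∅
  fail(12) 'dd': from fail(11)=0 chase 'd': 0 ⇒ 11;  out={4}∪out(11)={4}
  fail(3) 'aac': from fail(2)=1 chase 'c': 1→0 ⇒ 0;  out={0}∪out(0)={0}
  fail(6) 'edd': from fail(5)=11 chase 'd': 11 ⇒ 12;  out={1}∪out(12)={1,4}
  fail(8) 'ada': from fail(7)=11 chase 'a': 11→0 ⇒ 1;  out=∅∪out(1)={3}
  fail(9) 'adab': from fail(8)=1 chase 'b': 1→0 ⇒ 0;  out=∅∪out(0)=∅
  fail(10) 'adabd': from fail(9)=0 chase 'd': 0 ⇒ 11;  out={2}∪out(11)={2}

Scan:
i=0 'c': node 0→0
i=1 'a': node 0→1  → match P3@[1:1]
i=2 'e': node 1→4 ·f
i=3 'e': node 4→4 ·f
i=4 'a': node 4→1 ·f  → match P3@[4:4]
i=5 'e': node 1→4 ·f
i=6 'd': node 4→5
i=7 'd': node 5→6  → match P1@[5:7],P4@[6:7]
i=8 'd': node 6→12 ·f  → match P4@[7:8]
i=9 'd': node 12→12 ·f  → match P4@[8:9]
i=10 'd': node 12→12 ·f  → match P4@[9:10]
i=11 'a': node 12→1 ·f  → match P3@[11:11]
i=12 'c': node 1→0 ·f
i=13 'd': node 0→11
i=14 'd': node 11→12  → match P4@[13:14]
i=15 'e': node 12→4 ·f
i=16 'd': node 4→5
i=17 'b': node 5→0 ·f
i=18 'b': node 0→0
i=19 'c': node 0→0
i=20 'e': node 0→4
i=21 'e': node 4→4 ·f
i=22 'd': node 4→5
i=23 'd': node 5→6  → match P1@[21:23],P4@[22:23]
i=24 'a': node 6→1 ·f  → match P3@[24:24]
i=25 'a': node 1→2  → match P3@[25:25]
i=26 'c': node 2→3  → match P0@[24:26]
i=27 'c': node 3→0 ·f
i=28 'b': node 0→0
i=29 'e': node 0→4
i=30 'd': node 4→5
i=31 'd': node 5→6  → match P1@[29:31],P4@[30:31]
i=32 'd': node 6→12 ·f  → match P4@[31:32]
i=33 'd': node 12→12 ·f  → match P4@[32:33]
i=34 'e': node 12→4 ·f
i=35 'a': node 4→1 ·f  → match P3@[35:35]
i=36 'a': node 1→2  → match P3@[36:36]
i=37 'a': node 2→2 ·f  → match P3@[37:37]
i=38 'c': node 2→3  → match P0@[36:38]
i=39 'e': node 3→4 ·f
i=40 'a': node 4→1 ·f  → match P3@[40:40]
i=41 'd': node 1→7
i=42 'a': node 7→8  → match P3@[42:42]
i=43 'b': node 8→9
i=44 'd': node 9→10  → match P2@[40:44]
i=45 'e': node 10→4 ·f
i=46 'd': node 4→5
i=47 'd': node 5→6  → match P1@[45:47],P4@[46:47]
i=48 'd': node 6→12 ·f  → match P4@[47:48]
i=49 'a': node 12→1 ·f  → match P3@[49:49]
i=50 'd': node 1→7
i=51 'd': node 7→12 ·f  → match P4@[50:51]
i=52 'a': node 12→1 ·f  → match P3@[52:52]
i=53 'e': node 1→4 ·f
i=54 'c': node 4→0 ·f
i=55 'e': node 0→4
i=56 'c': node 4→0 ·f
i=57 'b': node 0→0
i=58 'a': node 0→1  → match P3@[58:58]
i=59 'a': node 1→2  → match P3@[59:59]
i=60 'c': node 2→3  → match P0@[58:60]
i=61 'd': node 3→11 ·f
i=62 'b': node 11→0 ·f
i=63 'd': node 0→11
i=64 'b': node 11→0 ·f
i=65 'b': node 0→0
i=66 'e': node 0→4
i=67 'd': node 4→5

Result: [[1,3],[4,3],[7,1],[7,4],[8,4],[9,4],[10,4],[11,3],[14,4],[23,1],[23,4],[24,3],[25,3],[26,0],[31,1],[31,4],[32,4],[33,4],[35,3],[36,3],[37,3],[38,0],[40,3],[42,3],[44,2],[47,1],[47,4],[48,4],[49,3],[51,4],[52,3],[58,3],[59,3],[60,0]]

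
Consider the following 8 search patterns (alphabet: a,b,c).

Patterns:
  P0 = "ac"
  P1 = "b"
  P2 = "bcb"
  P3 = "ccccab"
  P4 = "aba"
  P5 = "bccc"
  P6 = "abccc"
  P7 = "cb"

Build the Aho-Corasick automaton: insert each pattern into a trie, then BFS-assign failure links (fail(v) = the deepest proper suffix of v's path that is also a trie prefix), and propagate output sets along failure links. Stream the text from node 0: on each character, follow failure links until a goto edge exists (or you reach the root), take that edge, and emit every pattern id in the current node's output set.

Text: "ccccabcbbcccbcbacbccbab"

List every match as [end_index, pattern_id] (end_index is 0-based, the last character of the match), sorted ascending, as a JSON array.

Construct AC machine:
Trie nodes:
  0='ε' goto a→1 b→3 c→6
  1='a' goto b→12 c→2
  2='ac' goto ·  ←P0
  3='b' goto c→4  ←P1
  4='bc' goto b→5 c→14
  5='bcb' goto ·  ←P2
  6='c' goto b→19 c→7
  7='cc' goto c→8
  8='ccc' goto c→9
  9='cccc' goto a→10
  10='cccca' goto b→11
  11='ccccab' goto ·  ←P3
  12='ab' goto a→13 c→16
  13='aba' goto ·  ←P4
  14='bcc' goto c→15
  15='bccc' goto ·  ←P5
  16='abc' goto c→17
  17='abcc' goto c→18
  18='abccc' goto ·  ←P6
  19='cb' goto ·  ←P7

BFS fail/out derivation:
  fail(1) 'a': from fail(0)=0 chase 'a': 0 ⇒ 0;  out=∅∪out(0)=∅
  fail(3) 'b': from fail(0)=0 chase 'b': 0 ⇒ 0;  out={1}∪out(0)={1}
  fail(6) 'c': from fail(0)=0 chase 'c': 0 ⇒ 0;  out=∅∪out(0)=∅
  fail(2) 'ac': from fail(1)=0 chase 'c': 0 ⇒ 6;  out={0}∪out(6)={0}
  fail(4) 'bc': from fail(3)=0 chase 'c': 0 ⇒ 6;  out=∅∪out(6)=∅
  fail(7) 'cc': from fail(6)=0 chase 'c': 0 ⇒ 6;  out=∅∪out(6)=∅
  fail(12) 'ab': from fail(1)=0 chase 'b': 0 ⇒ 3;  out=∅∪out(3)={1}
  fail(19) 'cb': from fail(6)=0 chase 'b': 0 ⇒ 3;  out={7}∪out(3)={1,7}
  fail(5) 'bcb': from fail(4)=6 chase 'b': 6 ⇒ 19;  out={2}∪out(19)={1,2,7}
  fail(8) 'ccc': from fail(7)=6 chase 'c': 6 ⇒ 7;  out=∅∪out(7)=∅
  fail(13) 'aba': from fail(12)=3 chase 'a': 3→0 ⇒ 1;  out={4}∪out(1)={4}
  fail(14) 'bcc': from fail(4)=6 chase 'c': 6 ⇒ 7;  out=∅∪out(7)=∅
  fail(16) 'abc': from fail(12)=3 chase 'c': 3 ⇒ 4;  out=∅∪out(4)=∅
  fail(9) 'cccc': from fail(8)=7 chase 'c': 7 ⇒ 8;  out=∅∪out(8)=∅
  fail(15) 'bccc': from fail(14)=7 chase 'c': 7 ⇒ 8;  out={5}∪out(8)={5}
  fail(17) 'abcc': from fail(16)=4 chase 'c': 4 ⇒ 14;  out=∅∪out(14)=∅
  fail(10) 'cccca': from fail(9)=8 chase 'a': 8→7→6→0 ⇒ 1;  out=∅∪out(1)=∅
  fail(18) 'abccc': from fail(17)=14 chase 'c': 14 ⇒ 15;  out={6}∪out(15)={5,6}
  fail(11) 'ccccab': from fail(10)=1 chase 'b': 1 ⇒ 12;  out={3}∪out(12)={1,3}

Text stream:
pos 0 'c': at 6
pos 1 'c': at 7
pos 2 'c': at 8
pos 3 'c': at 9
pos 4 'a': at 10
pos 5 'b': at 11  → match P1@[5:5],P3@[0:5]
pos 6 'c': at 16 (fail-walked)
pos 7 'b': at 5 (fail-walked)  → match P1@[7:7],P2@[5:7],P7@[6:7]
pos 8 'b': at 3 (fail-walked)  → match P1@[8:8]
pos 9 'c': at 4
pos 10 'c': at 14
pos 11 'c': at 15  → match P5@[8:11]
pos 12 'b': at 19 (fail-walked)  → match P1@[12:12],P7@[11:12]
pos 13 'c': at 4 (fail-walked)
pos 14 'b': at 5  → match P1@[14:14],P2@[12:14],P7@[13:14]
pos 15 'a': at 1 (fail-walked)
pos 16 'c': at 2  → match P0@[15:16]
pos 17 'b': at 19 (fail-walked)  → match P1@[17:17],P7@[16:17]
pos 18 'c': at 4 (fail-walked)
pos 19 'c': at 14
pos 20 'b': at 19 (fail-walked)  → match P1@[20:20],P7@[19:20]
pos 21 'a': at 1 (fail-walked)
pos 22 'b': at 12  → match P1@[22:22]

Result: [[5,1],[5,3],[7,1],[7,2],[7,7],[8,1],[11,5],[12,1],[12,7],[14,1],[14,2],[14,7],[16,0],[17,1],[17,7],[20,1],[20,7],[22,1]]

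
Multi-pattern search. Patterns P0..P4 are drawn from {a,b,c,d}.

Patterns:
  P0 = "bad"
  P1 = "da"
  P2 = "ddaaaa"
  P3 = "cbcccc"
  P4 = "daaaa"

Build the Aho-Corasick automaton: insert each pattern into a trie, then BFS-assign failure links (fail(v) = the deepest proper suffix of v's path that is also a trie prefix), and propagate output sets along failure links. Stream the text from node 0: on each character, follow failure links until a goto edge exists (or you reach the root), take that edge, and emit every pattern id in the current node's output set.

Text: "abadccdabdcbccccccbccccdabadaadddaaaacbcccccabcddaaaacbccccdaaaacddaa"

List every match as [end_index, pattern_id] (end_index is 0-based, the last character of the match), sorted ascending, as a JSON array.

Build:
Trie nodes:
  0='ε' goto b→1 c→11 d→4
  1='b' goto a→2
  2='ba' goto d→3
  3='bad' goto ·  [P0 ends]
  4='d' goto a→5 d→6
  5='da' goto a→17  [P1 ends]
  6='dd' goto a→7
  7='dda' goto a→8
  8='ddaa' goto a→9
  9='ddaaa' goto a→10
  10='ddaaaa' goto ·  [P2 ends]
  11='c' goto b→12
  12='cb' goto c→13
  13='cbc' goto c→14
  14='cbcc' goto c→15
  15='cbccc' goto c→16
  16='cbcccc' goto ·  [P3 ends]
  17='daa' goto a→18
  18='daaa' goto a→19
  19='daaaa' goto ·  [P4 ends]

BFS fail/out derivation:
  fail(1) 'b': from fail(0)=0 chase 'b': 0 ⇒ 0;  out=∅∪out(0)=∅
  fail(4) 'd': from fail(0)=0 chase 'd': 0 ⇒ 0;  out=∅∪out(0)=∅
  fail(11) 'c': from fail(0)=0 chase 'c': 0 ⇒ 0;  out=∅∪out(0)=∅
  fail(2) 'ba': from fail(1)=0 chase 'a': 0 ⇒ 0;  out=∅∪out(0)=∅
  fail(5) 'da': from fail(4)=0 chase 'a': 0 ⇒ 0;  out={1}∪out(0)={1}
  fail(6) 'dd': from fail(4)=0 chase 'd': 0 ⇒ 4;  out=∅∪out(4)=∅
  fail(12) 'cb': from fail(11)=0 chase 'b': 0 ⇒ 1;  out=∅∪out(1)=∅
  fail(3) 'bad': from fail(2)=0 chase 'd': 0 ⇒ 4;  out={0}∪out(4)={0}
  fail(7) 'dda': from fail(6)=4 chase 'a': 4 ⇒ 5;  out=∅∪out(5)={1}
  fail(13) 'cbc': from fail(12)=1 chase 'c': 1→0 ⇒ 11;  out=∅∪out(11)=∅
  fail(17) 'daa': from fail(5)=0 chase 'a': 0 ⇒ 0;  out=∅∪out(0)=∅
  fail(8) 'ddaa': from fail(7)=5 chase 'a': 5 ⇒ 17;  out=∅∪out(17)=∅
  fail(14) 'cbcc': from fail(13)=11 chase 'c': 11→0 ⇒ 11;  out=∅∪out(11)=∅
  fail(18) 'daaa': from fail(17)=0 chase 'a': 0 ⇒ 0;  out=∅∪out(0)=∅
  fail(9) 'ddaaa': from fail(8)=17 chase 'a': 17 ⇒ 18;  out=∅∪out(18)=∅
  fail(15) 'cbccc': from fail(14)=11 chase 'c': 11→0 ⇒ 11;  out=∅∪out(11)=∅
  fail(19) 'daaaa': from fail(18)=0 chase 'a': 0 ⇒ 0;  out={4}∪out(0)={4}
  fail(10) 'ddaaaa': from fail(9)=18 chase 'a': 18 ⇒ 19;  out={2}∪out(19)={2,4}
  fail(16) 'cbcccc': from fail(15)=11 chase 'c': 11→0 ⇒ 11;  out={3}∪out(11)={3}

Run:
[0] read 'a'  n0⇒n0
[1] read 'b'  n0⇒n1
[2] read 'a'  n1⇒n2
[3] read 'd'  n2⇒n3  ** P0@[1:3]
[4] read 'c'  n3⇒n11 ·f
[5] read 'c'  n11⇒n11 ·f
[6] read 'd'  n11⇒n4 ·f
[7] read 'a'  n4⇒n5  ** P1@[6:7]
[8] read 'b'  n5⇒n1 ·f
[9] read 'd'  n1⇒n4 ·f
[10] read 'c'  n4⇒n11 ·f
[11] read 'b'  n11⇒n12
[12] read 'c'  n12⇒n13
[13] read 'c'  n13⇒n14
[14] read 'c'  n14⇒n15
[15] read 'c'  n15⇒n16  ** P3@[10:15]
[16] read 'c'  n16⇒n11 ·f
[17] read 'c'  n11⇒n11 ·f
[18] read 'b'  n11⇒n12
[19] read 'c'  n12⇒n13
[20] read 'c'  n13⇒n14
[21] read 'c'  n14⇒n15
[22] read 'c'  n15⇒n16  ** P3@[17:22]
[23] read 'd'  n16⇒n4 ·f
[24] read 'a'  n4⇒n5  ** P1@[23:24]
[25] read 'b'  n5⇒n1 ·f
[26] read 'a'  n1⇒n2
[27] read 'd'  n2⇒n3  ** P0@[25:27]
[28] read 'a'  n3⇒n5 ·f  ** P1@[27:28]
[29] read 'a'  n5⇒n17
[30] read 'd'  n17⇒n4 ·f
[31] read 'd'  n4⇒n6
[32] read 'd'  n6⇒n6 ·f
[33] read 'a'  n6⇒n7  ** P1@[32:33]
[34] read 'a'  n7⇒n8
[35] read 'a'  n8⇒n9
[36] read 'a'  n9⇒n10  ** P2@[31:36],P4@[32:36]
[37] read 'c'  n10⇒n11 ·f
[38] read 'b'  n11⇒n12
[39] read 'c'  n12⇒n13
[40] read 'c'  n13⇒n14
[41] read 'c'  n14⇒n15
[42] read 'c'  n15⇒n16  ** P3@[37:42]
[43] read 'c'  n16⇒n11 ·f
[44] read 'a'  n11⇒n0 ·f
[45] read 'b'  n0⇒n1
[46] read 'c'  n1⇒n11 ·f
[47] read 'd'  n11⇒n4 ·f
[48] read 'd'  n4⇒n6
[49] read 'a'  n6⇒n7  ** P1@[48:49]
[50] read 'a'  n7⇒n8
[51] read 'a'  n8⇒n9
[52] read 'a'  n9⇒n10  ** P2@[47:52],P4@[48:52]
[53] read 'c'  n10⇒n11 ·f
[54] read 'b'  n11⇒n12
[55] read 'c'  n12⇒n13
[56] read 'c'  n13⇒n14
[57] read 'c'  n14⇒n15
[58] read 'c'  n15⇒n16  ** P3@[53:58]
[59] read 'd'  n16⇒n4 ·f
[60] read 'a'  n4⇒n5  ** P1@[59:60]
[61] read 'a'  n5⇒n17
[62] read 'a'  n17⇒n18
[63] read 'a'  n18⇒n19  ** P4@[59:63]
[64] read 'c'  n19⇒n11 ·f
[65] read 'd'  n11⇒n4 ·f
[66] read 'd'  n4⇒n6
[67] read 'a'  n6⇒n7  ** P1@[66:67]
[68] read 'a'  n7⇒n8

Matches: [[3,0],[7,1],[15,3],[22,3],[24,1],[27,0],[28,1],[33,1],[36,2],[36,4],[42,3],[49,1],[52,2],[52,4],[58,3],[60,1],[63,4],[67,1]]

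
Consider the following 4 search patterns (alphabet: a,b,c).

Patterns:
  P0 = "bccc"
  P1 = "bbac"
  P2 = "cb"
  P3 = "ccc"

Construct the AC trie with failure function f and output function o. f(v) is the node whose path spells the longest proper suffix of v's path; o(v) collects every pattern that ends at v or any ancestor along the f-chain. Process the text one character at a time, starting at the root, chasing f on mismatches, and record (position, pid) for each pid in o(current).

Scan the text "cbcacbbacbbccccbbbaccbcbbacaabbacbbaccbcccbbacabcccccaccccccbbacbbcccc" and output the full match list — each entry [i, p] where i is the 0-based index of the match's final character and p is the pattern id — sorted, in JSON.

Build automaton:
Trie (insert patterns):
  0='ε' goto b→1 c→8
  1='b' goto b→5 c→2
  2='bc' goto c→3
  3='bcc' goto c→4
  4='bccc' goto ·  ←P0
  5='bb' goto a→6
  6='bba' goto c→7
  7='bbac' goto ·  ←P1
  8='c' goto b→9 c→10
  9='cb' goto ·  ←P2
  10='cc' goto c→11
  11='ccc' goto ·  ←P3

BFS fail/out derivation:
  fail(1) 'b': from fail(0)=0 chase 'b': 0 ⇒ 0;  out=∅∪out(0)=∅
  fail(8) 'c': from fail(0)=0 chase 'c': 0 ⇒ 0;  out=∅∪out(0)=∅
  fail(2) 'bc': from fail(1)=0 chase 'c': 0 ⇒ 8;  out=∅∪out(8)=∅
  fail(5) 'bb': from fail(1)=0 chase 'b': 0 ⇒ 1;  out=∅∪out(1)=∅
  fail(9) 'cb': from fail(8)=0 chase 'b': 0 ⇒ 1;  out={2}∪out(1)={2}
  fail(10) 'cc': from fail(8)=0 chase 'c': 0 ⇒ 8;  out=∅∪out(8)=∅
  fail(3) 'bcc': from fail(2)=8 chase 'c': 8 ⇒ 10;  out=∅∪out(10)=∅
  fail(6) 'bba': from fail(5)=1 chase 'a': 1→0 ⇒ 0;  out=∅∪out(0)=∅
  fail(11) 'ccc': from fail(10)=8 chase 'c': 8 ⇒ 10;  out={3}∪out(10)={3}
  fail(4) 'bccc': from fail(3)=10 chase 'c': 10 ⇒ 11;  out={0}∪out(11)={0,3}
  fail(7) 'bbac': from fail(6)=0 chase 'c': 0 ⇒ 8;  out={1}∪out(8)={1}

Run:
pos 0 'c': at 8
pos 1 'b': at 9  → match P2@[0:1]
pos 2 'c': at 2 (fail-walked)
pos 3 'a': at 0 (fail-walked)
pos 4 'c': at 8
pos 5 'b': at 9  → match P2@[4:5]
pos 6 'b': at 5 (fail-walked)
pos 7 'a': at 6
pos 8 'c': at 7  → match P1@[5:8]
pos 9 'b': at 9 (fail-walked)  → match P2@[8:9]
pos 10 'b': at 5 (fail-walked)
pos 11 'c': at 2 (fail-walked)
pos 12 'c': at 3
pos 13 'c': at 4  → match P0@[10:13],P3@[11:13]
pos 14 'c': at 11 (fail-walked)  → match P3@[12:14]
pos 15 'b': at 9 (fail-walked)  → match P2@[14:15]
pos 16 'b': at 5 (fail-walked)
pos 17 'b': at 5 (fail-walked)
pos 18 'a': at 6
pos 19 'c': at 7  → match P1@[16:19]
pos 20 'c': at 10 (fail-walked)
pos 21 'b': at 9 (fail-walked)  → match P2@[20:21]
pos 22 'c': at 2 (fail-walked)
pos 23 'b': at 9 (fail-walked)  → match P2@[22:23]
pos 24 'b': at 5 (fail-walked)
pos 25 'a': at 6
pos 26 'c': at 7  → match P1@[23:26]
pos 27 'a': at 0 (fail-walked)
pos 28 'a': at 0
pos 29 'b': at 1
pos 30 'b': at 5
pos 31 'a': at 6
pos 32 'c': at 7  → match P1@[29:32]
pos 33 'b': at 9 (fail-walked)  → match P2@[32:33]
pos 34 'b': at 5 (fail-walked)
pos 35 'a': at 6
pos 36 'c': at 7  → match P1@[33:36]
pos 37 'c': at 10 (fail-walked)
pos 38 'b': at 9 (fail-walked)  → match P2@[37:38]
pos 39 'c': at 2 (fail-walked)
pos 40 'c': at 3
pos 41 'c': at 4  → match P0@[38:41],P3@[39:41]
pos 42 'b': at 9 (fail-walked)  → match P2@[41:42]
pos 43 'b': at 5 (fail-walked)
pos 44 'a': at 6
pos 45 'c': at 7  → match P1@[42:45]
pos 46 'a': at 0 (fail-walked)
pos 47 'b': at 1
pos 48 'c': at 2
pos 49 'c': at 3
pos 50 'c': at 4  → match P0@[47:50],P3@[48:50]
pos 51 'c': at 11 (fail-walked)  → match P3@[49:51]
pos 52 'c': at 11 (fail-walked)  → match P3@[50:52]
pos 53 'a': at 0 (fail-walked)
pos 54 'c': at 8
pos 55 'c': at 10
pos 56 'c': at 11  → match P3@[54:56]
pos 57 'c': at 11 (fail-walked)  → match P3@[55:57]
pos 58 'c': at 11 (fail-walked)  → match P3@[56:58]
pos 59 'c': at 11 (fail-walked)  → match P3@[57:59]
pos 60 'b': at 9 (fail-walked)  → match P2@[59:60]
pos 61 'b': at 5 (fail-walked)
pos 62 'a': at 6
pos 63 'c': at 7  → match P1@[60:63]
pos 64 'b': at 9 (fail-walked)  → match P2@[63:64]
pos 65 'b': at 5 (fail-walked)
pos 66 'c': at 2 (fail-walked)
pos 67 'c': at 3
pos 68 'c': at 4  → match P0@[65:68],P3@[66:68]
pos 69 'c': at 11 (fail-walked)  → match P3@[67:69]

Matches: [[1,2],[5,2],[8,1],[9,2],[13,0],[13,3],[14,3],[15,2],[19,1],[21,2],[23,2],[26,1],[32,1],[33,2],[36,1],[38,2],[41,0],[41,3],[42,2],[45,1],[50,0],[50,3],[51,3],[52,3],[56,3],[57,3],[58,3],[59,3],[60,2],[63,1],[64,2],[68,0],[68,3],[69,3]]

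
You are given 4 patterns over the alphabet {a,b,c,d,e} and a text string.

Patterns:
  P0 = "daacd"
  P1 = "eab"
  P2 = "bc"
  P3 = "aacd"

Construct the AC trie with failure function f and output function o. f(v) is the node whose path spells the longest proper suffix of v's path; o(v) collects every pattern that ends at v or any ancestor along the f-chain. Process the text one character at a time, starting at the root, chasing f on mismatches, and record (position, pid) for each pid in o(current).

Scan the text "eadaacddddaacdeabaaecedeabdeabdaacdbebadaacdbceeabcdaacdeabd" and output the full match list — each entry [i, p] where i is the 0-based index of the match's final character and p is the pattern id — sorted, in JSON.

Build:
Trie nodes:
  0='ε' goto a→11 b→9 d→1 e→6
  1='d' goto a→2
  2='da' goto a→3
  3='daa' goto c→4
  4='daac' goto d→5
  5='daacd' goto ·  [P0 ends]
  6='e' goto a→7
  7='ea' goto b→8
  8='eab' goto ·  [P1 ends]
  9='b' goto c→10
  10='bc' goto ·  [P2 ends]
  11='a' goto a→12
  12='aa' goto c→13
  13='aac' goto d→14
  14='aacd' goto ·  [P3 ends]

Failure links (BFS by depth):
  fail(1) 'd': from fail(0)=0 chase 'd': 0 ⇒ 0;  out=∅∪out(0)=∅
  fail(6) 'e': from fail(0)=0 chase 'e': 0 ⇒ 0;  out=∅∪out(0)=∅
  fail(9) 'b': from fail(0)=0 chase 'b': 0 ⇒ 0;  out=∅∪out(0)=∅
  fail(11) 'a': from fail(0)=0 chase 'a': 0 ⇒ 0;  out=∅∪out(0)=∅
  fail(2) 'da': from fail(1)=0 chase 'a': 0 ⇒ 11;  out=∅∪out(11)=∅
  fail(7) 'ea': from fail(6)=0 chase 'a': 0 ⇒ 11;  out=∅∪out(11)=∅
  fail(10) 'bc': from fail(9)=0 chase 'c': 0 ⇒ 0;  out={2}∪out(0)={2}
  fail(12) 'aa': from fail(11)=0 chase 'a': 0 ⇒ 11;  out=∅∪out(11)=∅
  fail(3) 'daa': from fail(2)=11 chase 'a': 11 ⇒ 12;  out=∅∪out(12)=∅
  fail(8) 'eab': from fail(7)=11 chase 'b': 11→0 ⇒ 9;  out={1}∪out(9)={1}
  fail(13) 'aac': from fail(12)=11 chase 'c': 11→0 ⇒ 0;  out=∅∪out(0)=∅
  fail(4) 'daac': from fail(3)=12 chase 'c': 12 ⇒ 13;  out=∅∪out(13)=∅
  fail(14) 'aacd': from fail(13)=0 chase 'd': 0 ⇒ 1;  out={3}∪out(1)={3}
  fail(5) 'daacd': from fail(4)=13 chase 'd': 13 ⇒ 14;  out={0}∪out(14)={0,3}

Text stream:
i=0 'e': node 0→6
i=1 'a': node 6→7
i=2 'd': node 7→1 (fail-walked)
i=3 'a': node 1→2
i=4 'a': node 2→3
i=5 'c': node 3→4
i=6 'd': node 4→5  emit P0@[2:6],P3@[3:6]
i=7 'd': node 5→1 (fail-walked)
i=8 'd': node 1→1 (fail-walked)
i=9 'd': node 1→1 (fail-walked)
i=10 'a': node 1→2
i=11 'a': node 2→3
i=12 'c': node 3→4
i=13 'd': node 4→5  emit P0@[9:13],P3@[10:13]
i=14 'e': node 5→6 (fail-walked)
i=15 'a': node 6→7
i=16 'b': node 7→8  emit P1@[14:16]
i=17 'a': node 8→11 (fail-walked)
i=18 'a': node 11→12
i=19 'e': node 12→6 (fail-walked)
i=20 'c': node 6→0 (fail-walked)
i=21 'e': node 0→6
i=22 'd': node 6→1 (fail-walked)
i=23 'e': node 1→6 (fail-walked)
i=24 'a': node 6→7
i=25 'b': node 7→8  emit P1@[23:25]
i=26 'd': node 8→1 (fail-walked)
i=27 'e': node 1→6 (fail-walked)
i=28 'a': node 6→7
i=29 'b': node 7→8  emit P1@[27:29]
i=30 'd': node 8→1 (fail-walked)
i=31 'a': node 1→2
i=32 'a': node 2→3
i=33 'c': node 3→4
i=34 'd': node 4→5  emit P0@[30:34],P3@[31:34]
i=35 'b': node 5→9 (fail-walked)
i=36 'e': node 9→6 (fail-walked)
i=37 'b': node 6→9 (fail-walked)
i=38 'a': node 9→11 (fail-walked)
i=39 'd': node 11→1 (fail-walked)
i=40 'a': node 1→2
i=41 'a': node 2→3
i=42 'c': node 3→4
i=43 'd': node 4→5  emit P0@[39:43],P3@[40:43]
i=44 'b': node 5→9 (fail-walked)
i=45 'c': node 9→10  emit P2@[44:45]
i=46 'e': node 10→6 (fail-walked)
i=47 'e': node 6→6 (fail-walked)
i=48 'a': node 6→7
i=49 'b': node 7→8  emit P1@[47:49]
i=50 'c': node 8→10 (fail-walked)  emit P2@[49:50]
i=51 'd': node 10→1 (fail-walked)
i=52 'a': node 1→2
i=53 'a': node 2→3
i=54 'c': node 3→4
i=55 'd': node 4→5  emit P0@[51:55],P3@[52:55]
i=56 'e': node 5→6 (fail-walked)
i=57 'a': node 6→7
i=58 'b': node 7→8  emit P1@[56:58]
i=59 'd': node 8→1 (fail-walked)

All matches (sorted): [[6,0],[6,3],[13,0],[13,3],[16,1],[25,1],[29,1],[34,0],[34,3],[43,0],[43,3],[45,2],[49,1],[50,2],[55,0],[55,3],[58,1]]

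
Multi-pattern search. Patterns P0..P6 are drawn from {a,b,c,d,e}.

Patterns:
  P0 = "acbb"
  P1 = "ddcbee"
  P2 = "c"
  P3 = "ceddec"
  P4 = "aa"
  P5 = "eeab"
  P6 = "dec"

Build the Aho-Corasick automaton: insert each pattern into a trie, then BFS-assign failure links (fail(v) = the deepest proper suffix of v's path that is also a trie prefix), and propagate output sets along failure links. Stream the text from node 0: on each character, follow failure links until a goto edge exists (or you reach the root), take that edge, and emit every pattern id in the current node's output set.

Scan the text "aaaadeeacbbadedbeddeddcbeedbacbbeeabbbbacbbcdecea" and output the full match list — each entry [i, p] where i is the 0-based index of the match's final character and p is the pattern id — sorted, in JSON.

Build automaton:
Trie nodes:
  n0 'ε': a→1 c→11 d→5 e→18
  n1 'a': a→17 c→2
  n2 'ac': b→3
  n3 'acb': b→4
  n4 'acbb': ·  ←P0
  n5 'd': d→6 e→22
  n6 'dd': c→7
  n7 'ddc': b→8
  n8 'ddcb': e→9
  n9 'ddcbe': e→10
  n10 'ddcbee': ·  ←P1
  n11 'c': e→12  ←P2
  n12 'ce': d→13
  n13 'ced': d→14
  n14 'cedd': e→15
  n15 'cedde': c→16
  n16 'ceddec': ·  ←P3
  n17 'aa': ·  ←P4
  n18 'e': e→19
  n19 'ee': a→20
  n20 'eea': b→21
  n21 'eeab': ·  ←P5
  n22 'de': c→23
  n23 'dec': ·  ←P6

Failure links (BFS by depth):
  fail(1) 'a': from fail(0)=0 chase 'a': 0 ⇒ 0;  out=∅∪out(0)=∅
  fail(5) 'd': from fail(0)=0 chase 'd': 0 ⇒ 0;  out=∅∪out(0)=∅
  fail(11) 'c': from fail(0)=0 chase 'c': 0 ⇒ 0;  out={2}∪out(0)={2}
  fail(18) 'e': from fail(0)=0 chase 'e': 0 ⇒ 0;  out=∅∪out(0)=∅
  fail(2) 'ac': from fail(1)=0 chase 'c': 0 ⇒ 11;  out=∅∪out(11)={2}
  fail(6) 'dd': from fail(5)=0 chase 'd': 0 ⇒ 5;  out=∅∪out(5)=∅
  fail(12) 'ce': from fail(11)=0 chase 'e': 0 ⇒ 18;  out=∅∪out(18)=∅
  fail(17) 'aa': from fail(1)=0 chase 'a': 0 ⇒ 1;  out={4}∪out(1)={4}
  fail(19) 'ee': from fail(18)=0 chase 'e': 0 ⇒ 18;  out=∅∪out(18)=∅
  fail(22) 'de': from fail(5)=0 chase 'e': 0 ⇒ 18;  out=∅∪out(18)=∅
  fail(3) 'acb': from fail(2)=11 chase 'b': 11→0 ⇒ 0;  out=∅∪out(0)=∅
  fail(7) 'ddc': from fail(6)=5 chase 'c': 5→0 ⇒ 11;  out=∅∪out(11)={2}
  fail(13) 'ced': from fail(12)=18 chase 'd': 18→0 ⇒ 5;  out=∅∪out(5)=∅
  fail(20) 'eea': from fail(19)=18 chase 'a': 18→0 ⇒ 1;  out=∅∪out(1)=∅
  fail(23) 'dec': from fail(22)=18 chase 'c': 18→0 ⇒ 11;  out={6}∪out(11)={2,6}
  fail(4) 'acbb': from fail(3)=0 chase 'b': 0 ⇒ 0;  out={0}∪out(0)={0}
  fail(8) 'ddcb': from fail(7)=11 chase 'b': 11→0 ⇒ 0;  out=∅∪out(0)=∅
  fail(14) 'cedd': from fail(13)=5 chase 'd': 5 ⇒ 6;  out=∅∪out(6)=∅
  fail(21) 'eeab': from fail(20)=1 chase 'b': 1→0 ⇒ 0;  out={5}∪out(0)={5}
  fail(9) 'ddcbe': from fail(8)=0 chase 'e': 0 ⇒ 18;  out=∅∪out(18)=∅
  fail(15) 'cedde': from fail(14)=6 chase 'e': 6→5 ⇒ 22;  out=∅∪out(22)=∅
  fail(10) 'ddcbee': from fail(9)=18 chase 'e': 18 ⇒ 19;  out={1}∪out(19)={1}
  fail(16) 'ceddec': from fail(15)=22 chase 'c': 22 ⇒ 23;  out={3}∪out(23)={2,3,6}

Run:
i=0 'a': node 0→1
i=1 'a': node 1→17  ** P4@[0:1]
i=2 'a': node 17→17 (fail-walked)  ** P4@[1:2]
i=3 'a': node 17→17 (fail-walked)  ** P4@[2:3]
i=4 'd': node 17→5 (fail-walked)
i=5 'e': node 5→22
i=6 'e': node 22→19 (fail-walked)
i=7 'a': node 19→20
i=8 'c': node 20→2 (fail-walked)  ** P2@[8:8]
i=9 'b': node 2→3
i=10 'b': node 3→4  ** P0@[7:10]
i=11 'a': node 4→1 (fail-walked)
i=12 'd': node 1→5 (fail-walked)
i=13 'e': node 5→22
i=14 'd': node 22→5 (fail-walked)
i=15 'b': node 5→0 (fail-walked)
i=16 'e': node 0→18
i=17 'd': node 18→5 (fail-walked)
i=18 'd': node 5→6
i=19 'e': node 6→22 (fail-walked)
i=20 'd': node 22→5 (fail-walked)
i=21 'd': node 5→6
i=22 'c': node 6→7  ** P2@[22:22]
i=23 'b': node 7→8
i=24 'e': node 8→9
i=25 'e': node 9→10  ** P1@[20:25]
i=26 'd': node 10→5 (fail-walked)
i=27 'b': node 5→0 (fail-walked)
i=28 'a': node 0→1
i=29 'c': node 1→2  ** P2@[29:29]
i=30 'b': node 2→3
i=31 'b': node 3→4  ** P0@[28:31]
i=32 'e': node 4→18 (fail-walked)
i=33 'e': node 18→19
i=34 'a': node 19→20
i=35 'b': node 20→21  ** P5@[32:35]
i=36 'b': node 21→0 (fail-walked)
i=37 'b': node 0→0
i=38 'b': node 0→0
i=39 'a': node 0→1
i=40 'c': node 1→2  ** P2@[40:40]
i=41 'b': node 2→3
i=42 'b': node 3→4  ** P0@[39:42]
i=43 'c': node 4→11 (fail-walked)  ** P2@[43:43]
i=44 'd': node 11→5 (fail-walked)
i=45 'e': node 5→22
i=46 'c': node 22→23  ** P2@[46:46],P6@[44:46]
i=47 'e': node 23→12 (fail-walked)
i=48 'a': node 12→1 (fail-walked)

All matches (sorted): [[1,4],[2,4],[3,4],[8,2],[10,0],[22,2],[25,1],[29,2],[31,0],[35,5],[40,2],[42,0],[43,2],[46,2],[46,6]]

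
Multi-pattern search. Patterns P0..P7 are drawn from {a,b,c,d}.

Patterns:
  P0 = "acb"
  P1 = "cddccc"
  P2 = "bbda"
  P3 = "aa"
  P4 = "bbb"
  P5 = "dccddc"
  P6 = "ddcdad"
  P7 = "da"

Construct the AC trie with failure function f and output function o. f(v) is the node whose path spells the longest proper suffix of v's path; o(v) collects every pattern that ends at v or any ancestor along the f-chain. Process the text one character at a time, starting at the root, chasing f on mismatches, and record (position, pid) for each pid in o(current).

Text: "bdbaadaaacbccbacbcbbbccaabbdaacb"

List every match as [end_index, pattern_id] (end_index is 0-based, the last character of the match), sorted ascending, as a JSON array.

Build automaton:
Trie (insert patterns):
  0='ε' goto a→1 b→10 c→4 d→16
  1='a' goto a→14 c→2
  2='ac' goto b→3
  3='acb' goto ·  [P0 ends]
  4='c' goto d→5
  5='cd' goto d→6
  6='cdd' goto c→7
  7='cddc' goto c→8
  8='cddcc' goto c→9
  9='cddccc' goto ·  [P1 ends]
  10='b' goto b→11
  11='bb' goto b→15 d→12
  12='bbd' goto a→13
  13='bbda' goto ·  [P2 ends]
  14='aa' goto ·  [P3 ends]
  15='bbb' goto ·  [P4 ends]
  16='d' goto a→27 c→17 d→22
  17='dc' goto c→18
  18='dcc' goto d→19
  19='dccd' goto d→20
  20='dccdd' goto c→21
  21='dccddc' goto ·  [P5 ends]
  22='dd' goto c→23
  23='ddc' goto d→24
  24='ddcd' goto a→25
  25='ddcda' goto d→26
  26='ddcdad' goto ·  [P6 ends]
  27='da' goto ·  [P7 ends]

BFS fail/out derivation:
  n1('a'): parent n0 fail=0; on 'a' 0 → fail=0;  out ∅∪∅=∅
  n4('c'): parent n0 fail=0; on 'c' 0 → fail=0;  out ∅∪∅=∅
  n10('b'): parent n0 fail=0; on 'b' 0 → fail=0;  out ∅∪∅=∅
  n16('d'): parent n0 fail=0; on 'd' 0 → fail=0;  out ∅∪∅=∅
  n2('ac'): parent n1 fail=0; on 'c' 0 → fail=4;  out ∅∪∅=∅
  n5('cd'): parent n4 fail=0; on 'd' 0 → fail=16;  out ∅∪∅=∅
  n11('bb'): parent n10 fail=0; on 'b' 0 → fail=10;  out ∅∪∅=∅
  n14('aa'): parent n1 fail=0; on 'a' 0 → fail=1;  out {3}∪∅={3}
  n17('dc'): parent n16 fail=0; on 'c' 0 → fail=4;  out ∅∪∅=∅
  n22('dd'): parent n16 fail=0; on 'd' 0 → fail=16;  out ∅∪∅=∅
  n27('da'): parent n16 fail=0; on 'a' 0 → fail=1;  out {7}∪∅={7}
  n3('acb'): parent n2 fail=4; on 'b' 4→0 → fail=10;  out {0}∪∅={0}
  n6('cdd'): parent n5 fail=16; on 'd' 16 → fail=22;  out ∅∪∅=∅
  n12('bbd'): parent n11 fail=10; on 'd' 10→0 → fail=16;  out ∅∪∅=∅
  n15('bbb'): parent n11 fail=10; on 'b' 10 → fail=11;  out {4}∪∅={4}
  n18('dcc'): parent n17 fail=4; on 'c' 4→0 → fail=4;  out ∅∪∅=∅
  n23('ddc'): parent n22 fail=16; on 'c' 16 → fail=17;  out ∅∪∅=∅
  n7('cddc'): parent n6 fail=22; on 'c' 22 → fail=23;  out ∅∪∅=∅
  n13('bbda'): parent n12 fail=16; on 'a' 16 → fail=27;  out {2}∪{7}={2,7}
  n19('dccd'): parent n18 fail=4; on 'd' 4 → fail=5;  out ∅∪∅=∅
  n24('ddcd'): parent n23 fail=17; on 'd' 17→4 → fail=5;  out ∅∪∅=∅
  n8('cddcc'): parent n7 fail=23; on 'c' 23→17 → fail=18;  out ∅∪∅=∅
  n20('dccdd'): parent n19 fail=5; on 'd' 5 → fail=6;  out ∅∪∅=∅
  n25('ddcda'): parent n24 fail=5; on 'a' 5→16 → fail=27;  out ∅∪{7}={7}
  n9('cddccc'): parent n8 fail=18; on 'c' 18→4→0 → fail=4;  out {1}∪∅={1}
  n21('dccddc'): parent n20 fail=6; on 'c' 6 → fail=7;  out {5}∪∅={5}
  n26('ddcdad'): parent n25 fail=27; on 'd' 27→1→0 → fail=16;  out {6}∪∅={6}

Text stream:
pos 0 'b': at 10
pos 1 'd': at 16 (fail-walked)
pos 2 'b': at 10 (fail-walked)
pos 3 'a': at 1 (fail-walked)
pos 4 'a': at 14  emit P3@[3:4]
pos 5 'd': at 16 (fail-walked)
pos 6 'a': at 27  emit P7@[5:6]
pos 7 'a': at 14 (fail-walked)  emit P3@[6:7]
pos 8 'a': at 14 (fail-walked)  emit P3@[7:8]
pos 9 'c': at 2 (fail-walked)
pos 10 'b': at 3  emit P0@[8:10]
pos 11 'c': at 4 (fail-walked)
pos 12 'c': at 4 (fail-walked)
pos 13 'b': at 10 (fail-walked)
pos 14 'a': at 1 (fail-walked)
pos 15 'c': at 2
pos 16 'b': at 3  emit P0@[14:16]
pos 17 'c': at 4 (fail-walked)
pos 18 'b': at 10 (fail-walked)
pos 19 'b': at 11
pos 20 'b': at 15  emit P4@[18:20]
pos 21 'c': at 4 (fail-walked)
pos 22 'c': at 4 (fail-walked)
pos 23 'a': at 1 (fail-walked)
pos 24 'a': at 14  emit P3@[23:24]
pos 25 'b': at 10 (fail-walked)
pos 26 'b': at 11
pos 27 'd': at 12
pos 28 'a': at 13  emit P2@[25:28],P7@[27:28]
pos 29 'a': at 14 (fail-walked)  emit P3@[28:29]
pos 30 'c': at 2 (fail-walked)
pos 31 'b': at 3  emit P0@[29:31]

Matches: [[4,3],[6,7],[7,3],[8,3],[10,0],[16,0],[20,4],[24,3],[28,2],[28,7],[29,3],[31,0]]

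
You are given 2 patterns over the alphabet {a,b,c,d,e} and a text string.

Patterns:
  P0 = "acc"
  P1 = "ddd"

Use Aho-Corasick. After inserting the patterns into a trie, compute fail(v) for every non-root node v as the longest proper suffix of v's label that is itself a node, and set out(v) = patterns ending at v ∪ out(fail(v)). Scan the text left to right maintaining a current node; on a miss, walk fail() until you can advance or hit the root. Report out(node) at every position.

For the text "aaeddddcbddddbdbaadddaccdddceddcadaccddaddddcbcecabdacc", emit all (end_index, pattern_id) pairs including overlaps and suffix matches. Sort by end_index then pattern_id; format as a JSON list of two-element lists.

Construct AC machine:
Trie nodes:
  n0 'ε': a→1 d→4
  n1 'a': c→2
  n2 'ac': c→3
  n3 'acc': ·  [P0 ends]
  n4 'd': d→5
  n5 'dd': d→6
  n6 'ddd': ·  [P1 ends]

Failure links (BFS by depth):
  fail(1) 'a': from fail(0)=0 chase 'a': 0 ⇒ 0;  out=∅∪out(0)=∅
  fail(4) 'd': from fail(0)=0 chase 'd': 0 ⇒ 0;  out=∅∪out(0)=∅
  fail(2) 'ac': from fail(1)=0 chase 'c': 0 ⇒ 0;  out=∅∪out(0)=∅
  fail(5) 'dd': from fail(4)=0 chase 'd': 0 ⇒ 4;  out=∅∪out(4)=∅
  fail(3) 'acc': from fail(2)=0 chase 'c': 0 ⇒ 0;  out={0}∪out(0)={0}
  fail(6) 'ddd': from fail(5)=4 chase 'd': 4 ⇒ 5;  out={1}∪out(5)={1}

Scan:
[0] read 'a'  n0⇒n1
[1] read 'a'  n1⇒n1 (via fail)
[2] read 'e'  n1⇒n0 (via fail)
[3] read 'd'  n0⇒n4
[4] read 'd'  n4⇒n5
[5] read 'd'  n5⇒n6  emit P1@[3:5]
[6] read 'd'  n6⇒n6 (via fail)  emit P1@[4:6]
[7] read 'c'  n6⇒n0 (via fail)
[8] read 'b'  n0⇒n0
[9] read 'd'  n0⇒n4
[10] read 'd'  n4⇒n5
[11] read 'd'  n5⇒n6  emit P1@[9:11]
[12] read 'd'  n6⇒n6 (via fail)  emit P1@[10:12]
[13] read 'b'  n6⇒n0 (via fail)
[14] read 'd'  n0⇒n4
[15] read 'b'  n4⇒n0 (via fail)
[16] read 'a'  n0⇒n1
[17] read 'a'  n1⇒n1 (via fail)
[18] read 'd'  n1⇒n4 (via fail)
[19] read 'd'  n4⇒n5
[20] read 'd'  n5⇒n6  emit P1@[18:20]
[21] read 'a'  n6⇒n1 (via fail)
[22] read 'c'  n1⇒n2
[23] read 'c'  n2⇒n3  emit P0@[21:23]
[24] read 'd'  n3⇒n4 (via fail)
[25] read 'd'  n4⇒n5
[26] read 'd'  n5⇒n6  emit P1@[24:26]
[27] read 'c'  n6⇒n0 (via fail)
[28] read 'e'  n0⇒n0
[29] read 'd'  n0⇒n4
[30] read 'd'  n4⇒n5
[31] read 'c'  n5⇒n0 (via fail)
[32] read 'a'  n0⇒n1
[33] read 'd'  n1⇒n4 (via fail)
[34] read 'a'  n4⇒n1 (via fail)
[35] read 'c'  n1⇒n2
[36] read 'c'  n2⇒n3  emit P0@[34:36]
[37] read 'd'  n3⇒n4 (via fail)
[38] read 'd'  n4⇒n5
[39] read 'a'  n5⇒n1 (via fail)
[40] read 'd'  n1⇒n4 (via fail)
[41] read 'd'  n4⇒n5
[42] read 'd'  n5⇒n6  emit P1@[40:42]
[43] read 'd'  n6⇒n6 (via fail)  emit P1@[41:43]
[44] read 'c'  n6⇒n0 (via fail)
[45] read 'b'  n0⇒n0
[46] read 'c'  n0⇒n0
[47] read 'e'  n0⇒n0
[48] read 'c'  n0⇒n0
[49] read 'a'  n0⇒n1
[50] read 'b'  n1⇒n0 (via fail)
[51] read 'd'  n0⇒n4
[52] read 'a'  n4⇒n1 (via fail)
[53] read 'c'  n1⇒n2
[54] read 'c'  n2⇒n3  emit P0@[52:54]

Matches: [[5,1],[6,1],[11,1],[12,1],[20,1],[23,0],[26,1],[36,0],[42,1],[43,1],[54,0]]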